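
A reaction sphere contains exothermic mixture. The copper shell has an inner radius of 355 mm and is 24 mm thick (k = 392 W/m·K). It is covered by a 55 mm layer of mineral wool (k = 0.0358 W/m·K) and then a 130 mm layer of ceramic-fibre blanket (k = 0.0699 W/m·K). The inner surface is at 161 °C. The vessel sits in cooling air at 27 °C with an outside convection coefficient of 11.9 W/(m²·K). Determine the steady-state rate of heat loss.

Spherical conduction: R = (1/r_in − 1/r_out)/(4πk) per layer; series-sum.
R_copper shell = (1/0.355 − 1/0.379)/(4π×392) = 3.621×10^-5 K/W
R_mineral wool = (1/0.379 − 1/0.434)/(4π×0.0358) = 0.7433 K/W
R_ceramic-fibre blanket = (1/0.434 − 1/0.564)/(4π×0.0699) = 0.6046 K/W
R_outer film = 1/(h·4πr_o²) = 1/(11.9×4π×0.564²) = 0.02102 K/W
R_total = 1.369 K/W
Q = ΔT/R_total = 134/1.369

Q ≈ 97.9 W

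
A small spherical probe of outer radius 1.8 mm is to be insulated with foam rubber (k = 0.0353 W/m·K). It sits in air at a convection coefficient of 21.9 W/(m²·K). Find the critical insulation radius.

For a sphere r_cr = 2k/h = 2×0.0353/21.9
r_cr = 3.22 mm; since the bare radius (1.8 mm) is below r_cr, adding a thin layer of insulation will *increase* heat loss.

r_cr ≈ 3.22 mm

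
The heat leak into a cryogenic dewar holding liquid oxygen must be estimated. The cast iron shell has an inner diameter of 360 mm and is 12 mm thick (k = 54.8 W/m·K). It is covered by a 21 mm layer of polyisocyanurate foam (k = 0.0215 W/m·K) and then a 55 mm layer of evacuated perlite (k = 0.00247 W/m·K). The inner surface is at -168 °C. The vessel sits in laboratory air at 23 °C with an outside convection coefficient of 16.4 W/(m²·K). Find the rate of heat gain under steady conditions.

Q ≈ 5.79 W

Spherical conduction: R = (1/r_in − 1/r_out)/(4πk) per layer; series-sum.
R_cast iron shell = (1/0.18 − 1/0.192)/(4π×54.8) = 5.042×10^-4 K/W
R_polyisocyanurate foam = (1/0.192 − 1/0.213)/(4π×0.0215) = 1.901 K/W
R_evacuated perlite = (1/0.213 − 1/0.268)/(4π×0.00247) = 31.04 K/W
R_outer film = 1/(h·4πr_o²) = 1/(16.4×4π×0.268²) = 0.06756 K/W
R_total = 33.01 K/W
Q = ΔT/R_total = 191/33.01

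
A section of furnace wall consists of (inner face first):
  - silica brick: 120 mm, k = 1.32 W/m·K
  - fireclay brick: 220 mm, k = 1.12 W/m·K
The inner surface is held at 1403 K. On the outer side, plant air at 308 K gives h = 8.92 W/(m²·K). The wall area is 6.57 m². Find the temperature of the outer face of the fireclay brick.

T ≈ 615 K

Model the wall as resistances in series:
R_silica brick = L/(kA) = 0.12/(1.32×6.57) = 0.01384 K/W
R_fireclay brick = L/(kA) = 0.22/(1.12×6.57) = 0.0299 K/W
R_outer film = 1/(h_o·A) = 1/(8.92×6.57) = 0.01706 K/W
R_total = 0.0608 K/W;  Q = ΔT/R_total = 1095/0.0608 = 18010 W
T_interface = T_inner − Q·ΣR(inner→interface) = 1403 − 18000×0.04373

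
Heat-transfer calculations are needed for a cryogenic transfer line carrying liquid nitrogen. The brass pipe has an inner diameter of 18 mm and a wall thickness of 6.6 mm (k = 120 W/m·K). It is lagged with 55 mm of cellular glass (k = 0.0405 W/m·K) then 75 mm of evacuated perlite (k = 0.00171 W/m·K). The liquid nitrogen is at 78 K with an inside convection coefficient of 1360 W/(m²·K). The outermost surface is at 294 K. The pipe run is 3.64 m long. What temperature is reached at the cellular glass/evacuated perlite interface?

T ≈ 95.5 K

Cylindrical conduction, so R = ln(r₂/r₁)/(2πkL) per layer, in series:
R_inner film = 1/(h_i·2πr₁L) = 1/(1360×2π×0.009×3.64) = 0.003572 K/W
R_brass pipe wall = ln(15.6/9)/(2π×120×3.64) = 2.004×10^-4 K/W
R_cellular glass = ln(70.6/15.6)/(2π×0.0405×3.64) = 1.63 K/W
R_evacuated perlite = ln(145.6/70.6)/(2π×0.00171×3.64) = 18.51 K/W
R_total = 20.14 K/W
Q = ΔT/R_total = 216/20.14
Q = 10.7 W
T_interface = T_inner + Q·ΣR(inner→interface) = 78 + 10.7×1.634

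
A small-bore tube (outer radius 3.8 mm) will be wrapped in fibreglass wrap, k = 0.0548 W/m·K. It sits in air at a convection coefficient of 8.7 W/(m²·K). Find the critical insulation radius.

r_cr ≈ 6.3 mm

For a cylinder r_cr = k/h = 0.0548/8.7
r_cr = 6.3 mm; since the bare radius (3.8 mm) is below r_cr, adding a thin layer of insulation will *increase* heat loss.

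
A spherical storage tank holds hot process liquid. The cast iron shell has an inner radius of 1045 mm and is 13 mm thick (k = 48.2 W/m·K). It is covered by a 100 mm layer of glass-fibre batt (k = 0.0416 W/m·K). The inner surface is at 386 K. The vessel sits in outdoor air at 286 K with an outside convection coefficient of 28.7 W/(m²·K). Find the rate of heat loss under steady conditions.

Each spherical layer contributes R = (1/r_i − 1/r_o)/(4πk):
R_cast iron shell = (1/1.045 − 1/1.058)/(4π×48.2) = 1.941×10^-5 K/W
R_glass-fibre batt = (1/1.058 − 1/1.158)/(4π×0.0416) = 0.1561 K/W
R_outer film = 1/(h·4πr_o²) = 1/(28.7×4π×1.158²) = 0.002068 K/W
R_total = 0.1582 K/W
Q = ΔT/R_total = 100/0.1582

Q ≈ 632 W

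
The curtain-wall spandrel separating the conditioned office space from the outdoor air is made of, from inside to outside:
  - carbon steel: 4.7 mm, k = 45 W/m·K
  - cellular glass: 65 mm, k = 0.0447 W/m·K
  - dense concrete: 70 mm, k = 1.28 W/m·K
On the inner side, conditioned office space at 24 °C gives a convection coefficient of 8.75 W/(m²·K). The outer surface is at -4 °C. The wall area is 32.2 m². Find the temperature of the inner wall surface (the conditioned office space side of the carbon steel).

T ≈ 22 °C

Thermal resistances in series:
R_inner film = 1/(h_i·A) = 1/(8.75×32.2) = 0.003549 K/W
R_carbon steel = L/(kA) = 0.0047/(45×32.2) = 3.244×10^-6 K/W
R_cellular glass = L/(kA) = 0.065/(0.0447×32.2) = 0.04516 K/W
R_dense concrete = L/(kA) = 0.07/(1.28×32.2) = 0.001698 K/W
R_total = 0.05041 K/W;  Q = ΔT/R_total = 28/0.05041 = 555.4 W
T_interface = T_inner − Q·ΣR(inner→interface) = 24 − 555×0.003549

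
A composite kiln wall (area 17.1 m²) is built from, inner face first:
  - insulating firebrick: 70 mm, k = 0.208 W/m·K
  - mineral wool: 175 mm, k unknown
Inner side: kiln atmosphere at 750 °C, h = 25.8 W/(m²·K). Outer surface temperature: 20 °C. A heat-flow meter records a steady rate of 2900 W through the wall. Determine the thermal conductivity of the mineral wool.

Treating each layer as a thermal resistance in series:
R_inner film = 1/(h_i·A) = 1/(25.8×17.1) = 0.002267 K/W
R_insulating firebrick = L/(kA) = 0.07/(0.208×17.1) = 0.01968 K/W
Sum of known resistances R_other = 0.02195 K/W
Total R = ΔT/Q = 730/2900 = 0.2517 K/W
R_mineral wool = R_total − R_other = 0.2298 K/W
k = L/(R·A) = 0.175/(0.2298×17.1)

k ≈ 0.0445 W/(m·K)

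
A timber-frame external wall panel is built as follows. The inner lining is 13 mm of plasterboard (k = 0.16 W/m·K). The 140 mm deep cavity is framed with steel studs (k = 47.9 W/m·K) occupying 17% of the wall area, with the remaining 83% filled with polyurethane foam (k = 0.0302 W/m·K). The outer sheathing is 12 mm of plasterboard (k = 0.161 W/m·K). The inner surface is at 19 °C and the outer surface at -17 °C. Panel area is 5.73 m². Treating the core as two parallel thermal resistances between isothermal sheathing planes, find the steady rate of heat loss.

Sheathing layers in series; stud and cavity paths in parallel between them.
R_inner = 0.013/(0.16×5.73) = 0.01418 K/W
R_stud  = 0.14/(47.9×0.17×5.73) = 0.003 K/W
R_cav   = 0.14/(0.0302×0.83×5.73) = 0.9747 K/W
1/R_core = 1/R_stud + 1/R_cav → R_core = 0.002991 K/W
R_outer = 0.012/(0.161×5.73) = 0.01301 K/W
R_total = 0.03018 K/W
Q = ΔT/R_total = 36/0.03018

Q ≈ 1190 W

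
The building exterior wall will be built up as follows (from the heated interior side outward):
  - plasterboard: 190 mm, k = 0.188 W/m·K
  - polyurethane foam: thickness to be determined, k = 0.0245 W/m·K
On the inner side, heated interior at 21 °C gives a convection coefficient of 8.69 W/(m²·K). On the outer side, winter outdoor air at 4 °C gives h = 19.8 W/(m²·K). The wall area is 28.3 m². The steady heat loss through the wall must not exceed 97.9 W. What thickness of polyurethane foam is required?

L ≈ 91.6 mm

Thermal resistances in series:
R_inner film = 1/(h_i·A) = 1/(8.69×28.3) = 0.004066 K/W
R_plasterboard = L/(kA) = 0.19/(0.188×28.3) = 0.03571 K/W
R_outer film = 1/(h_o·A) = 1/(19.8×28.3) = 0.001785 K/W
Sum of the known resistances R_other = 0.04156 K/W
Required total resistance R_tot = ΔT/Q_allow = 17/97.9 = 0.1736 K/W
R_polyurethane foam = R_tot − R_other = 0.1321 K/W
L = R·k·A = 0.1321×0.0245×28.3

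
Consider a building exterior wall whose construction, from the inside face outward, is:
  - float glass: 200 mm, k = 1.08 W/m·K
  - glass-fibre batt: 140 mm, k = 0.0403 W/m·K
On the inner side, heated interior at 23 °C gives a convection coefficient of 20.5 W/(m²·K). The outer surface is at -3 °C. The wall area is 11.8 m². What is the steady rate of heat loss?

Q ≈ 82.7 W

Using the resistance-network approach (series):
R_inner film = 1/(h_i·A) = 1/(20.5×11.8) = 0.004134 K/W
R_float glass = L/(kA) = 0.2/(1.08×11.8) = 0.01569 K/W
R_glass-fibre batt = L/(kA) = 0.14/(0.0403×11.8) = 0.2944 K/W
R_total = 0.3142 K/W
Q = ΔT / R_total = 26 / 0.3142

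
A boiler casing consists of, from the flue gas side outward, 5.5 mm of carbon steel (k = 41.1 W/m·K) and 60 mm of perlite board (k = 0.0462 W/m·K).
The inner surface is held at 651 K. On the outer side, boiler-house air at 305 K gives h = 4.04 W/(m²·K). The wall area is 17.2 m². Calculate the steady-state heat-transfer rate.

Q ≈ 3850 W

Using the resistance-network approach (series):
R_carbon steel = L/(kA) = 0.0055/(41.1×17.2) = 7.78×10^-6 K/W
R_perlite board = L/(kA) = 0.06/(0.0462×17.2) = 0.07551 K/W
R_outer film = 1/(h_o·A) = 1/(4.04×17.2) = 0.01439 K/W
R_total = 0.0899 K/W
Q = ΔT / R_total = 346 / 0.0899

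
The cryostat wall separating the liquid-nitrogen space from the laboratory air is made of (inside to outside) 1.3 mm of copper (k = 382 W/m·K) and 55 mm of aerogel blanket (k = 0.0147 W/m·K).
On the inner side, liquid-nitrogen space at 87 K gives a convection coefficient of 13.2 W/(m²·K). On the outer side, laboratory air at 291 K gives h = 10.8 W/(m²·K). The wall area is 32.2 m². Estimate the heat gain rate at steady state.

Model the wall as resistances in series:
R_inner film = 1/(h_i·A) = 1/(13.2×32.2) = 0.002353 K/W
R_copper = L/(kA) = 0.0013/(382×32.2) = 1.057×10^-7 K/W
R_aerogel blanket = L/(kA) = 0.055/(0.0147×32.2) = 0.1162 K/W
R_outer film = 1/(h_o·A) = 1/(10.8×32.2) = 0.002876 K/W
R_total = 0.1214 K/W
Q = ΔT / R_total = 204 / 0.1214

Q ≈ 1680 W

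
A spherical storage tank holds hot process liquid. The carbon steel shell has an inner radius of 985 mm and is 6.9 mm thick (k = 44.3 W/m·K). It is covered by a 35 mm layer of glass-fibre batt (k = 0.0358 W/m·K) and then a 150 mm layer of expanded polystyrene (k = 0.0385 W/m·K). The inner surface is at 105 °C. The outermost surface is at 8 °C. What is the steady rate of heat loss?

Q ≈ 291 W

Radial (spherical) resistances in series:
R_carbon steel shell = (1/0.985 − 1/0.9919)/(4π×44.3) = 1.269×10^-5 K/W
R_glass-fibre batt = (1/0.9919 − 1/1.0269)/(4π×0.0358) = 0.07638 K/W
R_expanded polystyrene = (1/1.0269 − 1/1.1769)/(4π×0.0385) = 0.2565 K/W
R_total = 0.3329 K/W
Q = ΔT/R_total = 97/0.3329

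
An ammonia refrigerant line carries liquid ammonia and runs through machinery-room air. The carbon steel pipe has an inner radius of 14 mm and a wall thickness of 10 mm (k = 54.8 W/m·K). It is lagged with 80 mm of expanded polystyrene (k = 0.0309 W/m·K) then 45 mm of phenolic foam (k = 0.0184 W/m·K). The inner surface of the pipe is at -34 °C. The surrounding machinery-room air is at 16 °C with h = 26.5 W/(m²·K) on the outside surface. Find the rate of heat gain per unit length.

q′ ≈ 4.67 W/m

For a radial system each layer contributes R = ln(r_out/r_in)/(2πkL); films add R = 1/(hA).
R_carbon steel pipe wall = ln(24/14)/(2π×54.8×1) = 0.001565 K/W
R_expanded polystyrene = ln(104/24)/(2π×0.0309×1) = 7.553 K/W
R_phenolic foam = ln(149/104)/(2π×0.0184×1) = 3.11 K/W
R_outer film = 1/(h_o·2πr_oL) = 1/(26.5×2π×0.149×1) = 0.04031 K/W
R_total = 10.7 K/W
Q = ΔT/R_total = 50/10.7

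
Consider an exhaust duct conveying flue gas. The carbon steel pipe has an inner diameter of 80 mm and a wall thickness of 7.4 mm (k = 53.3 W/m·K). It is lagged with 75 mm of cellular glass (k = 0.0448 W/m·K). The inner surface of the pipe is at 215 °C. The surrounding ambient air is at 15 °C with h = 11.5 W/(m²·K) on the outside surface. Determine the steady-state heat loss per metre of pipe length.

q′ ≈ 57.4 W/m

Treating each annulus and film as a series resistance:
R_carbon steel pipe wall = ln(47.4/40)/(2π×53.3×1) = 5.069×10^-4 K/W
R_cellular glass = ln(122.4/47.4)/(2π×0.0448×1) = 3.37 K/W
R_outer film = 1/(h_o·2πr_oL) = 1/(11.5×2π×0.1224×1) = 0.1131 K/W
R_total = 3.484 K/W
Q = ΔT/R_total = 200/3.484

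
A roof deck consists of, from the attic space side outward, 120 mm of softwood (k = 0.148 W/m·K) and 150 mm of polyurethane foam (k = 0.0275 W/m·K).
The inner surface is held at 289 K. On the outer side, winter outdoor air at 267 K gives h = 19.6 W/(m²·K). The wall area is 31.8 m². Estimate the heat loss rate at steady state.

Treating each layer as a thermal resistance in series:
R_softwood = L/(kA) = 0.12/(0.148×31.8) = 0.0255 K/W
R_polyurethane foam = L/(kA) = 0.15/(0.0275×31.8) = 0.1715 K/W
R_outer film = 1/(h_o·A) = 1/(19.6×31.8) = 0.001604 K/W
R_total = 0.1986 K/W
Q = ΔT / R_total = 22 / 0.1986

Q ≈ 111 W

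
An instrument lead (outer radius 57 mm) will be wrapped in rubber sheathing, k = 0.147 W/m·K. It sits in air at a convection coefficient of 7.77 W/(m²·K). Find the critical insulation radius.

For a cylinder r_cr = k/h = 0.147/7.77
r_cr = 18.9 mm; since the bare radius (57 mm) is above r_cr, any added insulation will reduce heat loss.

r_cr ≈ 18.9 mm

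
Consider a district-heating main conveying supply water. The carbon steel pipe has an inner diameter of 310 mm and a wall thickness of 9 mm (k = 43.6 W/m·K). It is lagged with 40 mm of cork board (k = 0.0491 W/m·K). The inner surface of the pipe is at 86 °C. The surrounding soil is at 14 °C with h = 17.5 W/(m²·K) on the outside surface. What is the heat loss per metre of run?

Treating each annulus and film as a series resistance:
R_carbon steel pipe wall = ln(164/155)/(2π×43.6×1) = 2.06×10^-4 K/W
R_cork board = ln(204/164)/(2π×0.0491×1) = 0.7075 K/W
R_outer film = 1/(h_o·2πr_oL) = 1/(17.5×2π×0.204×1) = 0.04458 K/W
R_total = 0.7522 K/W
Q = ΔT/R_total = 72/0.7522

q′ ≈ 95.7 W/m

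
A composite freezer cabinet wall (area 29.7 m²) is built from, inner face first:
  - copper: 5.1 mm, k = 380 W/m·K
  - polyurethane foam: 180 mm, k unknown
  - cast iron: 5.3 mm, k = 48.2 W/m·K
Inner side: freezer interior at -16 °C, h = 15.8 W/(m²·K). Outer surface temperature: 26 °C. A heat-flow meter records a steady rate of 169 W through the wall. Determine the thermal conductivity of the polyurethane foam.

k ≈ 0.0246 W/(m·K)

Model the wall as resistances in series:
R_inner film = 1/(h_i·A) = 1/(15.8×29.7) = 0.002131 K/W
R_copper = L/(kA) = 0.0051/(380×29.7) = 4.519×10^-7 K/W
R_cast iron = L/(kA) = 0.0053/(48.2×29.7) = 3.702×10^-6 K/W
Sum of known resistances R_other = 0.002135 K/W
Total R = ΔT/Q = 42/169 = 0.2485 K/W
R_polyurethane foam = R_total − R_other = 0.2464 K/W
k = L/(R·A) = 0.18/(0.2464×29.7)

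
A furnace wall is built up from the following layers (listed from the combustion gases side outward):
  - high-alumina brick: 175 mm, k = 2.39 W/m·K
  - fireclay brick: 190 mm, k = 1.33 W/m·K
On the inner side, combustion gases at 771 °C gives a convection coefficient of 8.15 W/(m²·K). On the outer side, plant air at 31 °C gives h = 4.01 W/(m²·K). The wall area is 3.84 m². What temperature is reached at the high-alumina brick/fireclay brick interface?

T ≈ 524 °C

Using the resistance-network approach (series):
R_inner film = 1/(h_i·A) = 1/(8.15×3.84) = 0.03195 K/W
R_high-alumina brick = L/(kA) = 0.175/(2.39×3.84) = 0.01907 K/W
R_fireclay brick = L/(kA) = 0.19/(1.33×3.84) = 0.0372 K/W
R_outer film = 1/(h_o·A) = 1/(4.01×3.84) = 0.06494 K/W
R_total = 0.1532 K/W;  Q = ΔT/R_total = 740/0.1532 = 4831 W
T_interface = T_inner − Q·ΣR(inner→interface) = 771 − 4830×0.05102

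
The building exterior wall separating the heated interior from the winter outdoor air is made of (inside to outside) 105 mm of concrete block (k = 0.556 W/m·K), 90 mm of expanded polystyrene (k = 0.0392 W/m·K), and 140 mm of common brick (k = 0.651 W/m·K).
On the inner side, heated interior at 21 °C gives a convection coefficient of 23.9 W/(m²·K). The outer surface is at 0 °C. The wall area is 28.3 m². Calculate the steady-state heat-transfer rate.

Model the wall as resistances in series:
R_inner film = 1/(h_i·A) = 1/(23.9×28.3) = 0.001478 K/W
R_concrete block = L/(kA) = 0.105/(0.556×28.3) = 0.006673 K/W
R_expanded polystyrene = L/(kA) = 0.09/(0.0392×28.3) = 0.08113 K/W
R_common brick = L/(kA) = 0.14/(0.651×28.3) = 0.007599 K/W
R_total = 0.09688 K/W
Q = ΔT / R_total = 21 / 0.09688

Q ≈ 217 W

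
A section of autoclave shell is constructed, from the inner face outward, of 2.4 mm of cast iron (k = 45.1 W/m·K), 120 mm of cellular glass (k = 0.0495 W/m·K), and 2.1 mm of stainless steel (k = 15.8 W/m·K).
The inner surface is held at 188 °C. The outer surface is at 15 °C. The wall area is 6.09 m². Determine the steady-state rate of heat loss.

Q ≈ 435 W

Using the resistance-network approach (series):
R_cast iron = L/(kA) = 0.0024/(45.1×6.09) = 8.738×10^-6 K/W
R_cellular glass = L/(kA) = 0.12/(0.0495×6.09) = 0.3981 K/W
R_stainless steel = L/(kA) = 0.0021/(15.8×6.09) = 2.182×10^-5 K/W
R_total = 0.3981 K/W
Q = ΔT / R_total = 173 / 0.3981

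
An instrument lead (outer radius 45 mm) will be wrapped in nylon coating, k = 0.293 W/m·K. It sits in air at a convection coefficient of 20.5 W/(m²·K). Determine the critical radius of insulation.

For a cylinder r_cr = k/h = 0.293/20.5
r_cr = 14.3 mm; since the bare radius (45 mm) is above r_cr, any added insulation will reduce heat loss.

r_cr ≈ 14.3 mm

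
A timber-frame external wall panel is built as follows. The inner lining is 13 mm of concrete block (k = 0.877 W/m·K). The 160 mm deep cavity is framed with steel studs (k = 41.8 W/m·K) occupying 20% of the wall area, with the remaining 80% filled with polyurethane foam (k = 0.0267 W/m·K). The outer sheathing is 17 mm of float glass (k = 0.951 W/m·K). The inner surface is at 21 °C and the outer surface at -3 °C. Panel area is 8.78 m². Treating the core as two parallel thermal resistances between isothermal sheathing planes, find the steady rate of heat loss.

Sheathing layers in series; stud and cavity paths in parallel between them.
R_inner = 0.013/(0.877×8.78) = 0.001688 K/W
R_stud  = 0.16/(41.8×0.2×8.78) = 0.00218 K/W
R_cav   = 0.16/(0.0267×0.8×8.78) = 0.8531 K/W
1/R_core = 1/R_stud + 1/R_cav → R_core = 0.002174 K/W
R_outer = 0.017/(0.951×8.78) = 0.002036 K/W
R_total = 0.005899 K/W
Q = ΔT/R_total = 24/0.005899

Q ≈ 4070 W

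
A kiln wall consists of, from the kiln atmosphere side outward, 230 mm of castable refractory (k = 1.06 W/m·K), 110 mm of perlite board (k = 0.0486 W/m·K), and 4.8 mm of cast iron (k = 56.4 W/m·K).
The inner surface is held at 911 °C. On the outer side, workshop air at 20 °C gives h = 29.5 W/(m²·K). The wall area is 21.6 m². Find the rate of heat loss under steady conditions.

Q ≈ 7650 W

Treating each layer as a thermal resistance in series:
R_castable refractory = L/(kA) = 0.23/(1.06×21.6) = 0.01005 K/W
R_perlite board = L/(kA) = 0.11/(0.0486×21.6) = 0.1048 K/W
R_cast iron = L/(kA) = 0.0048/(56.4×21.6) = 3.94×10^-6 K/W
R_outer film = 1/(h_o·A) = 1/(29.5×21.6) = 0.001569 K/W
R_total = 0.1164 K/W
Q = ΔT / R_total = 891 / 0.1164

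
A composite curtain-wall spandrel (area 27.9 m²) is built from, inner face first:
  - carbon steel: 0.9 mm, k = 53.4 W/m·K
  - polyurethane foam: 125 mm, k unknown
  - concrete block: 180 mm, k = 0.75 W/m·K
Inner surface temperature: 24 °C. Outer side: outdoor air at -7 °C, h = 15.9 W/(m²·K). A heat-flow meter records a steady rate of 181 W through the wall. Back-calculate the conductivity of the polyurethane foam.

Series thermal resistances:
R_carbon steel = L/(kA) = 0.0009/(53.4×27.9) = 6.041×10^-7 K/W
R_concrete block = L/(kA) = 0.18/(0.75×27.9) = 0.008602 K/W
R_outer film = 1/(h_o·A) = 1/(15.9×27.9) = 0.002254 K/W
Sum of known resistances R_other = 0.01086 K/W
Total R = ΔT/Q = 31/181 = 0.1713 K/W
R_polyurethane foam = R_total − R_other = 0.1604 K/W
k = L/(R·A) = 0.125/(0.1604×27.9)

k ≈ 0.0279 W/(m·K)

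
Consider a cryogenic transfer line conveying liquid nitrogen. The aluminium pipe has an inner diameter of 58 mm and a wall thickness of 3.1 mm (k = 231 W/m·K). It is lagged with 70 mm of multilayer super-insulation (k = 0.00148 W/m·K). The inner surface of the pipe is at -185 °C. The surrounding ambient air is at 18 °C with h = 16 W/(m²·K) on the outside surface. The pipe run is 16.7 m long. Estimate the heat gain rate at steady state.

Cylindrical conduction, so R = ln(r₂/r₁)/(2πkL) per layer, in series:
R_aluminium pipe wall = ln(32.1/29)/(2π×231×16.7) = 4.19×10^-6 K/W
R_multilayer super-insulation = ln(102.1/32.1)/(2π×0.00148×16.7) = 7.451 K/W
R_outer film = 1/(h_o·2πr_oL) = 1/(16×2π×0.1021×16.7) = 0.005834 K/W
R_total = 7.457 K/W
Q = ΔT/R_total = 203/7.457

Q ≈ 27.2 W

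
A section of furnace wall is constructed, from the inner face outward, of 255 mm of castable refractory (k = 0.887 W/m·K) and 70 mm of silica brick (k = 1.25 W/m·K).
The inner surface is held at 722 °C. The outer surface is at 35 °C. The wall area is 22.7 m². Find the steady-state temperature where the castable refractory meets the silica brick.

Using the resistance-network approach (series):
R_castable refractory = L/(kA) = 0.255/(0.887×22.7) = 0.01266 K/W
R_silica brick = L/(kA) = 0.07/(1.25×22.7) = 0.002467 K/W
R_total = 0.01513 K/W;  Q = ΔT/R_total = 687/0.01513 = 45400 W
T_interface = T_inner − Q·ΣR(inner→interface) = 722 − 45400×0.01266

T ≈ 147 °C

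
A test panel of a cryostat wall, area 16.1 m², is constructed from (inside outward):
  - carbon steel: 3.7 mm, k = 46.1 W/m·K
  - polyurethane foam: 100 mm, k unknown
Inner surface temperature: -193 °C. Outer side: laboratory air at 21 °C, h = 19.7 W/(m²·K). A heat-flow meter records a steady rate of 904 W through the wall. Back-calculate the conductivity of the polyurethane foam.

k ≈ 0.0266 W/(m·K)

Model the wall as resistances in series:
R_carbon steel = L/(kA) = 0.0037/(46.1×16.1) = 4.985×10^-6 K/W
R_outer film = 1/(h_o·A) = 1/(19.7×16.1) = 0.003153 K/W
Sum of known resistances R_other = 0.003158 K/W
Total R = ΔT/Q = 214/904 = 0.2367 K/W
R_polyurethane foam = R_total − R_other = 0.2336 K/W
k = L/(R·A) = 0.1/(0.2336×16.1)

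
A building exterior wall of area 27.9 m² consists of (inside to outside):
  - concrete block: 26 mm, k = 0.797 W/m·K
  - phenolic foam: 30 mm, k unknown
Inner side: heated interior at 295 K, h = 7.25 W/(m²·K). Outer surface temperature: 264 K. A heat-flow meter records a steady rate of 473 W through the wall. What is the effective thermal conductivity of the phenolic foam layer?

k ≈ 0.0181 W/(m·K)

Model the wall as resistances in series:
R_inner film = 1/(h_i·A) = 1/(7.25×27.9) = 0.004944 K/W
R_concrete block = L/(kA) = 0.026/(0.797×27.9) = 0.001169 K/W
Sum of known resistances R_other = 0.006113 K/W
Total R = ΔT/Q = 31/473 = 0.06554 K/W
R_phenolic foam = R_total − R_other = 0.05943 K/W
k = L/(R·A) = 0.03/(0.05943×27.9)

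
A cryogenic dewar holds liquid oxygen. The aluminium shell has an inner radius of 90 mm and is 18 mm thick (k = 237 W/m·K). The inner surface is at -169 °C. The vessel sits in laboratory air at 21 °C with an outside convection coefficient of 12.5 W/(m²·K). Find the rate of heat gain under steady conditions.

Spherical conduction: R = (1/r_in − 1/r_out)/(4πk) per layer; series-sum.
R_aluminium shell = (1/0.09 − 1/0.108)/(4π×237) = 6.218×10^-4 K/W
R_outer film = 1/(h·4πr_o²) = 1/(12.5×4π×0.108²) = 0.5458 K/W
R_total = 0.5464 K/W
Q = ΔT/R_total = 190/0.5464

Q ≈ 348 W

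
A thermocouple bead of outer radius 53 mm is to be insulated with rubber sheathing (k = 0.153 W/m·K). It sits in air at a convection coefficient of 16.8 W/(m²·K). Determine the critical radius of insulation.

r_cr ≈ 18.2 mm

For a sphere r_cr = 2k/h = 2×0.153/16.8
r_cr = 18.2 mm; since the bare radius (53 mm) is above r_cr, any added insulation will reduce heat loss.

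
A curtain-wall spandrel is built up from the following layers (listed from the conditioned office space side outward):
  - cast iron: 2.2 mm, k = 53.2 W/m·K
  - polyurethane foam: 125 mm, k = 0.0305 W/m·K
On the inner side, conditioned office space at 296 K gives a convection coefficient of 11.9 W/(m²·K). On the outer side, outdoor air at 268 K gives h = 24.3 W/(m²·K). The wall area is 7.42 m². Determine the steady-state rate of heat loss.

Q ≈ 49.2 W

Using the resistance-network approach (series):
R_inner film = 1/(h_i·A) = 1/(11.9×7.42) = 0.01133 K/W
R_cast iron = L/(kA) = 0.0022/(53.2×7.42) = 5.573×10^-6 K/W
R_polyurethane foam = L/(kA) = 0.125/(0.0305×7.42) = 0.5523 K/W
R_outer film = 1/(h_o·A) = 1/(24.3×7.42) = 0.005546 K/W
R_total = 0.5692 K/W
Q = ΔT / R_total = 28 / 0.5692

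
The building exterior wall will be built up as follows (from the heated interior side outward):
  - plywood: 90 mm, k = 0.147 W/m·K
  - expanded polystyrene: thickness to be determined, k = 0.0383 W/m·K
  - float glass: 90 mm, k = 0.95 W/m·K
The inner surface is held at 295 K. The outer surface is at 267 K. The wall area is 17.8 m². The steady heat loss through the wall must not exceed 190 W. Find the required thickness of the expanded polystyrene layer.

L ≈ 73.4 mm

Using the resistance-network approach (series):
R_plywood = L/(kA) = 0.09/(0.147×17.8) = 0.0344 K/W
R_float glass = L/(kA) = 0.09/(0.95×17.8) = 0.005322 K/W
Sum of the known resistances R_other = 0.03972 K/W
Required total resistance R_tot = ΔT/Q_allow = 28/190 = 0.1474 K/W
R_expanded polystyrene = R_tot − R_other = 0.1077 K/W
L = R·k·A = 0.1077×0.0383×17.8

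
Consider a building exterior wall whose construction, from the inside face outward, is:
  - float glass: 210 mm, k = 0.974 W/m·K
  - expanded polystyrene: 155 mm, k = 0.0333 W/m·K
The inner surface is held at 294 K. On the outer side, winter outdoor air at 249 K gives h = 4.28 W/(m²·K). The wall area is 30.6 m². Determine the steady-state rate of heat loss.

Using the resistance-network approach (series):
R_float glass = L/(kA) = 0.21/(0.974×30.6) = 0.007046 K/W
R_expanded polystyrene = L/(kA) = 0.155/(0.0333×30.6) = 0.1521 K/W
R_outer film = 1/(h_o·A) = 1/(4.28×30.6) = 0.007635 K/W
R_total = 0.1668 K/W
Q = ΔT / R_total = 45 / 0.1668

Q ≈ 270 W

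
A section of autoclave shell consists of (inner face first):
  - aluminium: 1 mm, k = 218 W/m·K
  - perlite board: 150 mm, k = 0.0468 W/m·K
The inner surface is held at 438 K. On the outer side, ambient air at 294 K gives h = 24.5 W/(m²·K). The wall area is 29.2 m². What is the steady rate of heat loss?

Thermal resistances in series:
R_aluminium = L/(kA) = 0.001/(218×29.2) = 1.571×10^-7 K/W
R_perlite board = L/(kA) = 0.15/(0.0468×29.2) = 0.1098 K/W
R_outer film = 1/(h_o·A) = 1/(24.5×29.2) = 0.001398 K/W
R_total = 0.1112 K/W
Q = ΔT / R_total = 144 / 0.1112

Q ≈ 1300 W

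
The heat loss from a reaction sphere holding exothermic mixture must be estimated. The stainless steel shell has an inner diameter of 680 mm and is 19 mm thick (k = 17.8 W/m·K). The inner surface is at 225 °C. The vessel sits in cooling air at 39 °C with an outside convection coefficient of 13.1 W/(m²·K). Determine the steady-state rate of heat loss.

Each spherical layer contributes R = (1/r_i − 1/r_o)/(4πk):
R_stainless steel shell = (1/0.34 − 1/0.359)/(4π×17.8) = 6.959×10^-4 K/W
R_outer film = 1/(h·4πr_o²) = 1/(13.1×4π×0.359²) = 0.04713 K/W
R_total = 0.04783 K/W
Q = ΔT/R_total = 186/0.04783

Q ≈ 3890 W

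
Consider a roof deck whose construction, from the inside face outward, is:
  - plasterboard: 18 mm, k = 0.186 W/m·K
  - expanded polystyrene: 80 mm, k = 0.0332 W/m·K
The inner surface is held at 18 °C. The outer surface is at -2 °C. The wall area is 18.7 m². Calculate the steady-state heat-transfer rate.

Q ≈ 149 W

Model the wall as resistances in series:
R_plasterboard = L/(kA) = 0.018/(0.186×18.7) = 0.005175 K/W
R_expanded polystyrene = L/(kA) = 0.08/(0.0332×18.7) = 0.1289 K/W
R_total = 0.134 K/W
Q = ΔT / R_total = 20 / 0.134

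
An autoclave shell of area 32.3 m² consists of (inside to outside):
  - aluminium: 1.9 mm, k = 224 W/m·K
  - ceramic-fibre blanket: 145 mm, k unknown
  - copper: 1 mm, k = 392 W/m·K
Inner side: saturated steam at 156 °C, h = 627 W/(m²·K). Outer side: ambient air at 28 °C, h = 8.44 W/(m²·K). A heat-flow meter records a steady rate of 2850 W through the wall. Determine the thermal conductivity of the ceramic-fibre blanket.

k ≈ 0.109 W/(m·K)

Thermal resistances in series:
R_inner film = 1/(h_i·A) = 1/(627×32.3) = 4.938×10^-5 K/W
R_aluminium = L/(kA) = 0.0019/(224×32.3) = 2.626×10^-7 K/W
R_copper = L/(kA) = 0.001/(392×32.3) = 7.898×10^-8 K/W
R_outer film = 1/(h_o·A) = 1/(8.44×32.3) = 0.003668 K/W
Sum of known resistances R_other = 0.003718 K/W
Total R = ΔT/Q = 128/2850 = 0.04491 K/W
R_ceramic-fibre blanket = R_total − R_other = 0.04119 K/W
k = L/(R·A) = 0.145/(0.04119×32.3)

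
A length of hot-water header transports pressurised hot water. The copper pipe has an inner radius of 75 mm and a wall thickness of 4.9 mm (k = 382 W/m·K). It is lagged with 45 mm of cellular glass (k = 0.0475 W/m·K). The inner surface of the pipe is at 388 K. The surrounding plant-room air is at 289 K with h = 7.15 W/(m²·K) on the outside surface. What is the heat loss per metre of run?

q′ ≈ 59.1 W/m

Cylindrical conduction, so R = ln(r₂/r₁)/(2πkL) per layer, in series:
R_copper pipe wall = ln(79.9/75)/(2π×382×1) = 2.637×10^-5 K/W
R_cellular glass = ln(124.9/79.9)/(2π×0.0475×1) = 1.497 K/W
R_outer film = 1/(h_o·2πr_oL) = 1/(7.15×2π×0.1249×1) = 0.1782 K/W
R_total = 1.675 K/W
Q = ΔT/R_total = 99/1.675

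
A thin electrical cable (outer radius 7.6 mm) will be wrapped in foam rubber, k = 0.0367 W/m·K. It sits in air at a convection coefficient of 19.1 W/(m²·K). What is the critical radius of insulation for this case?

For a cylinder r_cr = k/h = 0.0367/19.1
r_cr = 1.92 mm; since the bare radius (7.6 mm) is above r_cr, any added insulation will reduce heat loss.

r_cr ≈ 1.92 mm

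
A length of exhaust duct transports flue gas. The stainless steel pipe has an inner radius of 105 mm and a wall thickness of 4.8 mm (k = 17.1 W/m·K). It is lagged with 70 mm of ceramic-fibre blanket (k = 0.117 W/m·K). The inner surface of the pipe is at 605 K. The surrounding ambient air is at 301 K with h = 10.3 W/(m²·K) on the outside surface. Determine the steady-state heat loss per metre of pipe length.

q′ ≈ 401 W/m

Treating each annulus and film as a series resistance:
R_stainless steel pipe wall = ln(109.8/105)/(2π×17.1×1) = 4.16×10^-4 K/W
R_ceramic-fibre blanket = ln(179.8/109.8)/(2π×0.117×1) = 0.6709 K/W
R_outer film = 1/(h_o·2πr_oL) = 1/(10.3×2π×0.1798×1) = 0.08594 K/W
R_total = 0.7572 K/W
Q = ΔT/R_total = 304/0.7572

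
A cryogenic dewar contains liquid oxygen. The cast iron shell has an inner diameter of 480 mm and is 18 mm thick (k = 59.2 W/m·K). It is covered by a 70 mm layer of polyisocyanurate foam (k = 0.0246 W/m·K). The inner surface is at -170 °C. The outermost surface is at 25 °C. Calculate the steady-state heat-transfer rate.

Each spherical layer contributes R = (1/r_i − 1/r_o)/(4πk):
R_cast iron shell = (1/0.24 − 1/0.258)/(4π×59.2) = 3.908×10^-4 K/W
R_polyisocyanurate foam = (1/0.258 − 1/0.328)/(4π×0.0246) = 2.676 K/W
R_total = 2.676 K/W
Q = ΔT/R_total = 195/2.676

Q ≈ 72.9 W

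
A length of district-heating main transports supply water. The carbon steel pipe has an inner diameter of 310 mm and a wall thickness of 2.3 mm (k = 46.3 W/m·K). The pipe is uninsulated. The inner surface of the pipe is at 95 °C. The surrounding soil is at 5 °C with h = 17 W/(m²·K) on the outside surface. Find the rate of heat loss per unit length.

q′ ≈ 1510 W/m

Cylindrical conduction, so R = ln(r₂/r₁)/(2πkL) per layer, in series:
R_carbon steel pipe wall = ln(157.3/155)/(2π×46.3×1) = 5.063×10^-5 K/W
R_outer film = 1/(h_o·2πr_oL) = 1/(17×2π×0.1573×1) = 0.05952 K/W
R_total = 0.05957 K/W
Q = ΔT/R_total = 90/0.05957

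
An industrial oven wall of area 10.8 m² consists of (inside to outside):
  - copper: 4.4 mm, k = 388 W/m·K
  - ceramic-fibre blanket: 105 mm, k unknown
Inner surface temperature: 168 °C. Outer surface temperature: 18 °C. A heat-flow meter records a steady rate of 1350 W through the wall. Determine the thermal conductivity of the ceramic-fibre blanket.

Series thermal resistances:
R_copper = L/(kA) = 0.0044/(388×10.8) = 1.05×10^-6 K/W
Sum of known resistances R_other = 1.05×10^-6 K/W
Total R = ΔT/Q = 150/1350 = 0.1111 K/W
R_ceramic-fibre blanket = R_total − R_other = 0.1111 K/W
k = L/(R·A) = 0.105/(0.1111×10.8)

k ≈ 0.0875 W/(m·K)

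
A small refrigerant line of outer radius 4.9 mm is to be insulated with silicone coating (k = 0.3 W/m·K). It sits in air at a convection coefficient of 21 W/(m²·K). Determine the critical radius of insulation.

r_cr ≈ 14.3 mm

For a cylinder r_cr = k/h = 0.3/21
r_cr = 14.3 mm; since the bare radius (4.9 mm) is below r_cr, adding a thin layer of insulation will *increase* heat loss.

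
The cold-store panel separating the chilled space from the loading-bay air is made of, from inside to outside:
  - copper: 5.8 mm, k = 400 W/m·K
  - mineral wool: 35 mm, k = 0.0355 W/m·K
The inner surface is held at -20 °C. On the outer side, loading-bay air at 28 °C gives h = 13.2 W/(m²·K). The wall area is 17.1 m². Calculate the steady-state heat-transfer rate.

Q ≈ 773 W

Series thermal resistances:
R_copper = L/(kA) = 0.0058/(400×17.1) = 8.48×10^-7 K/W
R_mineral wool = L/(kA) = 0.035/(0.0355×17.1) = 0.05766 K/W
R_outer film = 1/(h_o·A) = 1/(13.2×17.1) = 0.00443 K/W
R_total = 0.06209 K/W
Q = ΔT / R_total = 48 / 0.06209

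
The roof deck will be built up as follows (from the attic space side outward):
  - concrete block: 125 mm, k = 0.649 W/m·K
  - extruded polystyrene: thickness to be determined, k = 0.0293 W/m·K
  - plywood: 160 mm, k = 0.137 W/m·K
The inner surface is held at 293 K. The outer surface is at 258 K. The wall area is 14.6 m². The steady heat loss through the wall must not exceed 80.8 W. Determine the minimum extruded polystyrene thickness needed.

L ≈ 145 mm

Model the wall as resistances in series:
R_concrete block = L/(kA) = 0.125/(0.649×14.6) = 0.01319 K/W
R_plywood = L/(kA) = 0.16/(0.137×14.6) = 0.07999 K/W
Sum of the known resistances R_other = 0.09318 K/W
Required total resistance R_tot = ΔT/Q_allow = 35/80.8 = 0.4332 K/W
R_extruded polystyrene = R_tot − R_other = 0.34 K/W
L = R·k·A = 0.34×0.0293×14.6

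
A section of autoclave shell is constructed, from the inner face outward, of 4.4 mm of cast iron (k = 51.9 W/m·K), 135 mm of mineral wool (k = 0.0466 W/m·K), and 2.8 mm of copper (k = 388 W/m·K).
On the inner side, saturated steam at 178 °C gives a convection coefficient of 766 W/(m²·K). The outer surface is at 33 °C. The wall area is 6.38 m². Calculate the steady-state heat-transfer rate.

Using the resistance-network approach (series):
R_inner film = 1/(h_i·A) = 1/(766×6.38) = 2.046×10^-4 K/W
R_cast iron = L/(kA) = 0.0044/(51.9×6.38) = 1.329×10^-5 K/W
R_mineral wool = L/(kA) = 0.135/(0.0466×6.38) = 0.4541 K/W
R_copper = L/(kA) = 0.0028/(388×6.38) = 1.131×10^-6 K/W
R_total = 0.4543 K/W
Q = ΔT / R_total = 145 / 0.4543

Q ≈ 319 W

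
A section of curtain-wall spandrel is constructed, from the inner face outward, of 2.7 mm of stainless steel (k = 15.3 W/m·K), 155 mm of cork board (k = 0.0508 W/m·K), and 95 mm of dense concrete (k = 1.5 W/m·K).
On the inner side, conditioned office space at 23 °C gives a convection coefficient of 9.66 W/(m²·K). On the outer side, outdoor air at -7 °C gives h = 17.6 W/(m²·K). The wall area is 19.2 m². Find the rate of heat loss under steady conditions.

Thermal resistances in series:
R_inner film = 1/(h_i·A) = 1/(9.66×19.2) = 0.005392 K/W
R_stainless steel = L/(kA) = 0.0027/(15.3×19.2) = 9.191×10^-6 K/W
R_cork board = L/(kA) = 0.155/(0.0508×19.2) = 0.1589 K/W
R_dense concrete = L/(kA) = 0.095/(1.5×19.2) = 0.003299 K/W
R_outer film = 1/(h_o·A) = 1/(17.6×19.2) = 0.002959 K/W
R_total = 0.1706 K/W
Q = ΔT / R_total = 30 / 0.1706

Q ≈ 176 W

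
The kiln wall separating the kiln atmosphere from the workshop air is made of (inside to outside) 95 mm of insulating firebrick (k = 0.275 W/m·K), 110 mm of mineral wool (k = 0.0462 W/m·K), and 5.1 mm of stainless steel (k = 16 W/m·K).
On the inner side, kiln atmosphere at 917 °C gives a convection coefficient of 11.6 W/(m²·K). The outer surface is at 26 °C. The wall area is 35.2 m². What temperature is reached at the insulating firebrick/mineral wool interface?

T ≈ 780 °C

Series thermal resistances:
R_inner film = 1/(h_i·A) = 1/(11.6×35.2) = 0.002449 K/W
R_insulating firebrick = L/(kA) = 0.095/(0.275×35.2) = 0.009814 K/W
R_mineral wool = L/(kA) = 0.11/(0.0462×35.2) = 0.06764 K/W
R_stainless steel = L/(kA) = 0.0051/(16×35.2) = 9.055×10^-6 K/W
R_total = 0.07991 K/W;  Q = ΔT/R_total = 891/0.07991 = 11150 W
T_interface = T_inner − Q·ΣR(inner→interface) = 917 − 11100×0.01226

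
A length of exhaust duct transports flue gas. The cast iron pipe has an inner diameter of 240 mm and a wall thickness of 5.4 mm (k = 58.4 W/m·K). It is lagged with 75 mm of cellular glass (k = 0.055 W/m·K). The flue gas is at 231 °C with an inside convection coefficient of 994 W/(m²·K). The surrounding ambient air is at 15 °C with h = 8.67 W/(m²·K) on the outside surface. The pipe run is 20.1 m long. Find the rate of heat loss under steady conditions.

Treating each annulus and film as a series resistance:
R_inner film = 1/(h_i·2πr₁L) = 1/(994×2π×0.12×20.1) = 6.638×10^-5 K/W
R_cast iron pipe wall = ln(125.4/120)/(2π×58.4×20.1) = 5.968×10^-6 K/W
R_cellular glass = ln(200.4/125.4)/(2π×0.055×20.1) = 0.06749 K/W
R_outer film = 1/(h_o·2πr_oL) = 1/(8.67×2π×0.2004×20.1) = 0.004557 K/W
R_total = 0.07212 K/W
Q = ΔT/R_total = 216/0.07212

Q ≈ 2990 W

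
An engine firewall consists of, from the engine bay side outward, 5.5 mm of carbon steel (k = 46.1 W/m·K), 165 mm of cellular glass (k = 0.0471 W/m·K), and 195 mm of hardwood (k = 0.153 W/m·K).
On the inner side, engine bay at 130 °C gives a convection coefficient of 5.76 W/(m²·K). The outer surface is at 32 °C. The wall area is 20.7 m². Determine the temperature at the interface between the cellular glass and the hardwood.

T ≈ 57.2 °C

Thermal resistances in series:
R_inner film = 1/(h_i·A) = 1/(5.76×20.7) = 0.008387 K/W
R_carbon steel = L/(kA) = 0.0055/(46.1×20.7) = 5.764×10^-6 K/W
R_cellular glass = L/(kA) = 0.165/(0.0471×20.7) = 0.1692 K/W
R_hardwood = L/(kA) = 0.195/(0.153×20.7) = 0.06157 K/W
R_total = 0.2392 K/W;  Q = ΔT/R_total = 98/0.2392 = 409.7 W
T_interface = T_inner − Q·ΣR(inner→interface) = 130 − 410×0.1776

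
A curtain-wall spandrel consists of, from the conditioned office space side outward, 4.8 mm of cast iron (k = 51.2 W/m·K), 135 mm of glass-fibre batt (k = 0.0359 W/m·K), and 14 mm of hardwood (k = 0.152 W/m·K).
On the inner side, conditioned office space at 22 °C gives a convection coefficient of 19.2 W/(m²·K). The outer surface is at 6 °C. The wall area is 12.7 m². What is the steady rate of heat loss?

Q ≈ 52 W

Model the wall as resistances in series:
R_inner film = 1/(h_i·A) = 1/(19.2×12.7) = 0.004101 K/W
R_cast iron = L/(kA) = 0.0048/(51.2×12.7) = 7.382×10^-6 K/W
R_glass-fibre batt = L/(kA) = 0.135/(0.0359×12.7) = 0.2961 K/W
R_hardwood = L/(kA) = 0.014/(0.152×12.7) = 0.007252 K/W
R_total = 0.3075 K/W
Q = ΔT / R_total = 16 / 0.3075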